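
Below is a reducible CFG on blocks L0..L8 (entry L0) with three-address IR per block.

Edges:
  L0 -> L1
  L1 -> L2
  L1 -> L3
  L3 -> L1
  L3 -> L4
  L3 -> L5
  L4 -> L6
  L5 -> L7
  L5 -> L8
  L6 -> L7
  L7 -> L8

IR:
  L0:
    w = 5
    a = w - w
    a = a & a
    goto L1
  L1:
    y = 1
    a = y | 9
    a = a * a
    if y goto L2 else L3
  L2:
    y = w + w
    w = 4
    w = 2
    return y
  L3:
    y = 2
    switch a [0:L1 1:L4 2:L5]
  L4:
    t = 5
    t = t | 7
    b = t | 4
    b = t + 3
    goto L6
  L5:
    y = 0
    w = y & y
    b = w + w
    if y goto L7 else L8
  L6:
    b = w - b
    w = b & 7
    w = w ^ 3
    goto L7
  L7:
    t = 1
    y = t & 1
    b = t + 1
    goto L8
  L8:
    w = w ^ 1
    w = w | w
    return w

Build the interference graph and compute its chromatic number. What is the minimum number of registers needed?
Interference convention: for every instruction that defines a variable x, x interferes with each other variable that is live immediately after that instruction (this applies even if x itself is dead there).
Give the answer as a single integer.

Answer: 4

Analysis:
def/use:
  L0: def={a,w} ue=∅
  L1: def={a,y} ue=∅
  L2: def={w,y} ue={w}
  L3: def={y} ue={a}
  L4: def={b,t} ue=∅
  L5: def={b,w,y} ue=∅
  L6: def={b,w} ue={b,w}
  L7: def={b,t,y} ue=∅
  L8: def={w} ue={w}

Liveness:
  live L0: ∅→{w}
  live L1: {w}→{a,w}
  live L2: {w}→∅
  live L3: {a,w}→{w}
  live L4: {w}→{b,w}
  live L5: ∅→{w}
  live L6: {b,w}→{w}
  live L7: {w}→{w}
  live L8: {w}→∅

Conflict graph:
  a: {w,y}
  b: {t,w,y}
  t: {b,w,y}
  w: {a,b,t,y}
  y: {a,b,t,w}

Chromatic number:
  lower bound: {b,t,w,y} mutually conflict ⇒ χ ≥ 4
  4-colouring: R0={w}  R1={y}  R2={a,b}  R3={t}
  χ = 4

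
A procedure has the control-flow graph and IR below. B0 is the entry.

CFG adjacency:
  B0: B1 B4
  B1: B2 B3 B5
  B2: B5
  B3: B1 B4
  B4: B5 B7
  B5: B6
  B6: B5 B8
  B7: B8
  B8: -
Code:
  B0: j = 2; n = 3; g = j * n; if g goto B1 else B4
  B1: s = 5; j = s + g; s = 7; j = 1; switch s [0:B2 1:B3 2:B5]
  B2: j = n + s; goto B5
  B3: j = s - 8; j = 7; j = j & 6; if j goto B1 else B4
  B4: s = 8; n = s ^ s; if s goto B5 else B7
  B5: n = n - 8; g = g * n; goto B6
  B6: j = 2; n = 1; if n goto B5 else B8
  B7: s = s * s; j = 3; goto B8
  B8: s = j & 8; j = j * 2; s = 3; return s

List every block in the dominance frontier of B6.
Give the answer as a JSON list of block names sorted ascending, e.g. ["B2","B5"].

Answer: ["B5", "B8"]

Working:
idom tree: B1←B0 B2←B1 B3←B1 B4←B0 B5←B0 B6←B5 B7←B4 B8←B0
Dom at joins:
  B1: preds {B0,B3}: {B0} ∩ {B0,B1,B3} = {B0}; idom=B0
  B4: preds {B0,B3}: {B0} ∩ {B0,B1,B3} = {B0}; idom=B0
  B5: preds {B1,B2,B4,B6}: {B0,B1} ∩ {B0,B1,B2} ∩ {B0,B4} ∩ {B0,B5,B6} = {B0}; idom=B0
  B8: preds {B6,B7}: {B0,B5,B6} ∩ {B0,B4,B7} = {B0}; idom=B0

DF walk-up:
  B1←B0: walk · to B0
  B1←B3: walk B3→B1 to B0
  B4←B0: walk · to B0
  B4←B3: walk B3→B1 to B0
  B5←B1: walk B1 to B0
  B5←B2: walk B2→B1 to B0
  B5←B4: walk B4 to B0
  B5←B6: walk B6→B5 to B0
  B8←B6: walk B6→B5 to B0
  B8←B7: walk B7→B4 to B0
  DF(B0)=∅
  DF(B1)={B1,B4,B5}
  DF(B2)={B5}
  DF(B3)={B1,B4}
  DF(B4)={B5,B8}
  DF(B5)={B5,B8}
  DF(B6)={B5,B8}
  DF(B7)={B8}
  DF(B8)=∅

DF(B6) = ["B5", "B8"]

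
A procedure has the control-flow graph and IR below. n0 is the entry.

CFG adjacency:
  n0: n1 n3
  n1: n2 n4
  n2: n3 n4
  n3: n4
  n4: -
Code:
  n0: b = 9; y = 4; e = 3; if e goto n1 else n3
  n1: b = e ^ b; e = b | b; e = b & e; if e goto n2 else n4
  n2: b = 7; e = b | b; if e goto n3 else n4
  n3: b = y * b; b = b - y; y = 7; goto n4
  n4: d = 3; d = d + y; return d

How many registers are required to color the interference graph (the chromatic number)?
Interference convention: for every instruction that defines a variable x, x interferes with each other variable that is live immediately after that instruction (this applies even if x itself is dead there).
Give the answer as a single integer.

Answer: 3

Derivation:
def/use:
  n0: {b,e,y} / ∅
  n1: {b,e} / {b,e}
  n2: {b,e} / ∅
  n3: {b,y} / {b,y}
  n4: {d} / {y}

Live sets:
  n0: in=∅ out={b,e,y}
  n1: in={b,e,y} out={y}
  n2: in={y} out={b,y}
  n3: in={b,y} out={y}
  n4: in={y} out=∅

Conflict graph:
  b↔{e,y}
  d↔{y}
  e↔{b,y}
  y↔{b,d,e}

Registers:
  {b,e,y} pairwise interfere (3-clique) ⇒ χ ≥ 3
  3-colouring: r0={y}  r1={b,d}  r2={e}
  χ = 3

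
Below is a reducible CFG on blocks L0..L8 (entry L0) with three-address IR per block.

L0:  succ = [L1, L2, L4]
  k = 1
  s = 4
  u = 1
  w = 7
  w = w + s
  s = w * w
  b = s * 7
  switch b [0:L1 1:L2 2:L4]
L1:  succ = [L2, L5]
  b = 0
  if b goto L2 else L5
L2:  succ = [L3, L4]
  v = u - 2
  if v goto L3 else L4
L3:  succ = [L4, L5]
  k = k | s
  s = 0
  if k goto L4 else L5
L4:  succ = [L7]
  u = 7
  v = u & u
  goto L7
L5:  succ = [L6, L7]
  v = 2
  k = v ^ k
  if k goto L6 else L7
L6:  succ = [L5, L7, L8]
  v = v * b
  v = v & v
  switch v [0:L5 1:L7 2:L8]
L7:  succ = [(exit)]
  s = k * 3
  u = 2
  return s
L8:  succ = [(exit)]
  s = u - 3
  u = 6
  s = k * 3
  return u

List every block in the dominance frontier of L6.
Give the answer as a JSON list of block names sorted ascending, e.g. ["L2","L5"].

idom tree: L1←L0 L2←L0 L3←L2 L4←L0 L5←L0 L6←L5 L7←L0 L8←L6
Join-block Dom:
  L2: preds {L0,L1}: {L0} ∩ {L0,L1} = {L0}; idom=L0
  L4: preds {L0,L2,L3}: {L0} ∩ {L0,L2} ∩ {L0,L2,L3} = {L0}; idom=L0
  L5: preds {L1,L3,L6}: {L0,L1} ∩ {L0,L2,L3} ∩ {L0,L5,L6} = {L0}; idom=L0
  L7: preds {L4,L5,L6}: {L0,L4} ∩ {L0,L5} ∩ {L0,L5,L6} = {L0}; idom=L0

DF derivation:
  join L2 pred L0: · stop@L0
  join L2 pred L1: L1 stop@L0
  join L4 pred L0: · stop@L0
  join L4 pred L2: L2 stop@L0
  join L4 pred L3: L3→L2 stop@L0
  join L5 pred L1: L1 stop@L0
  join L5 pred L3: L3→L2 stop@L0
  join L5 pred L6: L6→L5 stop@L0
  join L7 pred L4: L4 stop@L0
  join L7 pred L5: L5 stop@L0
  join L7 pred L6: L6→L5 stop@L0
  DF(L0)=∅
  DF(L1)={L2,L5}
  DF(L2)={L4,L5}
  DF(L3)={L4,L5}
  DF(L4)={L7}
  DF(L5)={L5,L7}
  DF(L6)={L5,L7}
  DF(L7)=∅
  DF(L8)=∅

DF(L6) = ["L5", "L7"]

Answer: ["L5", "L7"]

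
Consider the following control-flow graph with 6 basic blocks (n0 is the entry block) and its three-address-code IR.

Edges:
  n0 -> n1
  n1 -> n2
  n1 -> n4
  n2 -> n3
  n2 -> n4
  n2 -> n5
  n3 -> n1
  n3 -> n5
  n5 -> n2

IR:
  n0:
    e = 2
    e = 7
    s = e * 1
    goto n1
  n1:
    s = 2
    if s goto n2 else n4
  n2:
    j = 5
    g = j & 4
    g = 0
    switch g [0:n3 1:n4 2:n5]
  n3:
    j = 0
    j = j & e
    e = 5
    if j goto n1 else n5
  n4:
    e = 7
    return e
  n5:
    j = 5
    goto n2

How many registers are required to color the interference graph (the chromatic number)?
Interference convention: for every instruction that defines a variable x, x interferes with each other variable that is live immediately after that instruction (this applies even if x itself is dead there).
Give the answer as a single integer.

Answer: 2

Derivation:
Block summaries:
  n0 def {e,s} use ∅
  n1 def {s} use ∅
  n2 def {g,j} use ∅
  n3 def {e,j} use {e}
  n4 def {e} use ∅
  n5 def {j} use ∅

Backward fixpoint:
  live n0: ∅→{e}
  live n1: {e}→{e}
  live n2: {e}→{e}
  live n3: {e}→{e}
  live n4: ∅→∅
  live n5: {e}→{e}

Interfere edges:
  e — {g,j,s}
  g — {e}
  j — {e}
  s — {e}

Colouring:
  lower bound: {e,g} mutually conflict ⇒ χ ≥ 2
  2-colouring: R0={e}  R1={g,j,s}
  χ = 2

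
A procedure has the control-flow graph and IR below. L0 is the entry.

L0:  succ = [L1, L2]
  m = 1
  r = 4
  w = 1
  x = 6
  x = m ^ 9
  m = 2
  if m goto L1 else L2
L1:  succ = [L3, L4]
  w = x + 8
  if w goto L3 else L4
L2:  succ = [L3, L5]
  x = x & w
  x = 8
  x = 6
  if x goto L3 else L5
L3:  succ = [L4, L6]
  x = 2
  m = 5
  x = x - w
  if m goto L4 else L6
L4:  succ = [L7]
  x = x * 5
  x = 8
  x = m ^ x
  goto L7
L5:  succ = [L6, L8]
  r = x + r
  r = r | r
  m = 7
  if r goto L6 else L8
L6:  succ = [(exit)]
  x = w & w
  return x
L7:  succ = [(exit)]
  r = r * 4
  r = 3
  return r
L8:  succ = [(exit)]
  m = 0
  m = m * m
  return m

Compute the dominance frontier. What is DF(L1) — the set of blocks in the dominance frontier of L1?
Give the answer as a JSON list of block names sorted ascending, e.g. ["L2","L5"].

idom tree: L1←L0 L2←L0 L3←L0 L4←L0 L5←L2 L6←L0 L7←L4 L8←L5
Join-block Dom:
  L3: preds {L1,L2}: {L0,L1} ∩ {L0,L2} = {L0}; idom=L0
  L4: preds {L1,L3}: {L0,L1} ∩ {L0,L3} = {L0}; idom=L0
  L6: preds {L3,L5}: {L0,L3} ∩ {L0,L2,L5} = {L0}; idom=L0

DF derivation:
  join L3 pred L1: L1 stop@L0
  join L3 pred L2: L2 stop@L0
  join L4 pred L1: L1 stop@L0
  join L4 pred L3: L3 stop@L0
  join L6 pred L3: L3 stop@L0
  join L6 pred L5: L5→L2 stop@L0
  L0 → ∅
  L1 → {L3,L4}
  L2 → {L3,L6}
  L3 → {L4,L6}
  L4 → ∅
  L5 → {L6}
  L6 → ∅
  L7 → ∅
  L8 → ∅

DF(L1) = ["L3", "L4"]

Answer: ["L3", "L4"]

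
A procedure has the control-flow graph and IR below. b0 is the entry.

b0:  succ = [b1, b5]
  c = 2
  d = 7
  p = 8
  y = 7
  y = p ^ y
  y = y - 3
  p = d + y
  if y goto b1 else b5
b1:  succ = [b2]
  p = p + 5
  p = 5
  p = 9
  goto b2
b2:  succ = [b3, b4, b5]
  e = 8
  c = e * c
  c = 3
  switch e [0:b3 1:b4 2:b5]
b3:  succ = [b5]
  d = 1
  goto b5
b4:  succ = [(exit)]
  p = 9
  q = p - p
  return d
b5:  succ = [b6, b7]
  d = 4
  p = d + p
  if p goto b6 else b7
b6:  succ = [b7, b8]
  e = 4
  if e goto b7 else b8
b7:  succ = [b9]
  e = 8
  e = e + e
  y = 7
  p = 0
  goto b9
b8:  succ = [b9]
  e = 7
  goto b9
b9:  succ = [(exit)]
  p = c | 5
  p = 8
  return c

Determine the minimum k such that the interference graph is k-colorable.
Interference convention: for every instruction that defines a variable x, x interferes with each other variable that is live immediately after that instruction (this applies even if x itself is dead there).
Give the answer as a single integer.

def/use:
  b0: {c,d,p,y} / ∅
  b1: {p} / {p}
  b2: {c,e} / {c}
  b3: {d} / ∅
  b4: {p,q} / {d}
  b5: {d,p} / {p}
  b6: {e} / ∅
  b7: {e,p,y} / ∅
  b8: {e} / ∅
  b9: {p} / {c}

Live sets:
  b0: in=∅ out={c,d,p}
  b1: in={c,d,p} out={c,d,p}
  b2: in={c,d,p} out={c,d,p}
  b3: in={c,p} out={c,p}
  b4: in={d} out=∅
  b5: in={c,p} out={c}
  b6: in={c} out={c}
  b7: in={c} out={c}
  b8: in={c} out={c}
  b9: in={c} out=∅

Conflict graph:
  c: {d,e,p,y}
  d: {c,e,p,q,y}
  e: {c,d,p}
  p: {c,d,e,y}
  q: {d}
  y: {c,d,p}

Registers:
  clique {c,d,e,p} ⇒ need ≥ 4
  4-colouring: c0={d}  c1={c,q}  c2={p}  c3={e,y}
  χ = 4

Answer: 4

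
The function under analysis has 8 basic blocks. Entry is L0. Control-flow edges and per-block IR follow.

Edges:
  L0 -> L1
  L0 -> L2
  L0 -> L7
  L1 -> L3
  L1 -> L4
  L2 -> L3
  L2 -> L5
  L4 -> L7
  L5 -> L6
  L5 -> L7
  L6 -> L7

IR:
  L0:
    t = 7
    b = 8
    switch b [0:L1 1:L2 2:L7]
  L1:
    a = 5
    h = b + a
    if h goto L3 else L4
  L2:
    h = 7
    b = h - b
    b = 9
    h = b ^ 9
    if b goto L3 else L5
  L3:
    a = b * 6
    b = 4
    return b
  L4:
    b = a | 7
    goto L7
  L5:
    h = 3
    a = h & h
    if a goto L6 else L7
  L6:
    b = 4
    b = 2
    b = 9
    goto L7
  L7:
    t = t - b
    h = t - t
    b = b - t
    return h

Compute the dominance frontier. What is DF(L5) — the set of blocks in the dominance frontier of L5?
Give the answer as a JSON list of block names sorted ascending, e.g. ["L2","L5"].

Answer: ["L7"]

Analysis:
idom tree: L1←L0 L2←L0 L3←L0 L4←L1 L5←L2 L6←L5 L7←L0
Join-block Dom:
  L3: preds {L1,L2}: {L0,L1} ∩ {L0,L2} = {L0}; idom=L0
  L7: preds {L0,L4,L5,L6}: {L0} ∩ {L0,L1,L4} ∩ {L0,L2,L5} ∩ {L0,L2,L5,L6} = {L0}; idom=L0

Frontier:
  L3←L1: walk L1 to L0
  L3←L2: walk L2 to L0
  L7←L0: walk · to L0
  L7←L4: walk L4→L1 to L0
  L7←L5: walk L5→L2 to L0
  L7←L6: walk L6→L5→L2 to L0
  L0 → ∅
  L1 → {L3,L7}
  L2 → {L3,L7}
  L3 → ∅
  L4 → {L7}
  L5 → {L7}
  L6 → {L7}
  L7 → ∅

DF(L5) = ["L7"]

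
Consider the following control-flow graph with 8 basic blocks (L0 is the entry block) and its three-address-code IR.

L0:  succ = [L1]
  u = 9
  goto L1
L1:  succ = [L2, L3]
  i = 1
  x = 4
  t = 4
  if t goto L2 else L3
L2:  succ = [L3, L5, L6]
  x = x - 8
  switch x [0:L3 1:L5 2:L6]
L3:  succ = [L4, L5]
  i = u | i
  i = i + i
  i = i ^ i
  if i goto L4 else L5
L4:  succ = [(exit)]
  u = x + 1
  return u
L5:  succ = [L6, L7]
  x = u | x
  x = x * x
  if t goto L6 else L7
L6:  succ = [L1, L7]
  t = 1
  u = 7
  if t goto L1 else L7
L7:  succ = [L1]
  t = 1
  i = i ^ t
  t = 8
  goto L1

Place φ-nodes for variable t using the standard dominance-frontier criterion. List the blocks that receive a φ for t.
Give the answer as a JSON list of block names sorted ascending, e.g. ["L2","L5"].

Answer: ["L1", "L7"]

Analysis:
idom tree: L1←L0 L2←L1 L3←L1 L4←L3 L5←L1 L6←L1 L7←L1
Dom∩ at merges:
  L1: preds {L0,L6,L7}: {L0} ∩ {L0,L1,L6} ∩ {L0,L1,L7} = {L0}; idom=L0
  L3: preds {L1,L2}: {L0,L1} ∩ {L0,L1,L2} = {L0,L1}; idom=L1
  L5: preds {L2,L3}: {L0,L1,L2} ∩ {L0,L1,L3} = {L0,L1}; idom=L1
  L6: preds {L2,L5}: {L0,L1,L2} ∩ {L0,L1,L5} = {L0,L1}; idom=L1
  L7: preds {L5,L6}: {L0,L1,L5} ∩ {L0,L1,L6} = {L0,L1}; idom=L1

Frontier:
  L1←L0: walk · to L0
  L1←L6: walk L6→L1 to L0
  L1←L7: walk L7→L1 to L0
  L3←L1: walk · to L1
  L3←L2: walk L2 to L1
  L5←L2: walk L2 to L1
  L5←L3: walk L3 to L1
  L6←L2: walk L2 to L1
  L6←L5: walk L5 to L1
  L7←L5: walk L5 to L1
  L7←L6: walk L6 to L1
  L0 → ∅
  L1 → {L1}
  L2 → {L3,L5,L6}
  L3 → {L5}
  L4 → ∅
  L5 → {L6,L7}
  L6 → {L1,L7}
  L7 → {L1}

φ for t: defs {L1,L6,L7}
  DF⁺ = {L1,L7}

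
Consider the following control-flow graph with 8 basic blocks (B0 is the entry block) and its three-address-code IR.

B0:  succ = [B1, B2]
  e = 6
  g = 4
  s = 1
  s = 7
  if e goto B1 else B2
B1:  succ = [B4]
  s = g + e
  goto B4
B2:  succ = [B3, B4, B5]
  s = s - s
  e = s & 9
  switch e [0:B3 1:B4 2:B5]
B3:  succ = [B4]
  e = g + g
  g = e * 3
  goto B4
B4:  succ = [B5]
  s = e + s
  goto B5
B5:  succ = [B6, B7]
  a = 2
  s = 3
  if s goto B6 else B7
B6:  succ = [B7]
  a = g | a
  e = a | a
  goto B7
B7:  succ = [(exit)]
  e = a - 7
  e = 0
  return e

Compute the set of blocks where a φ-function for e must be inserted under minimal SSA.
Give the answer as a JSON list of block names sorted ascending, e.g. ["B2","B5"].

idom tree: B1←B0 B2←B0 B3←B2 B4←B0 B5←B0 B6←B5 B7←B5
Join-block Dom:
  B4: preds {B1,B2,B3}: {B0,B1} ∩ {B0,B2} ∩ {B0,B2,B3} = {B0}; idom=B0
  B5: preds {B2,B4}: {B0,B2} ∩ {B0,B4} = {B0}; idom=B0
  B7: preds {B5,B6}: {B0,B5} ∩ {B0,B5,B6} = {B0,B5}; idom=B5

Frontier:
  B4←B1: walk B1 to B0
  B4←B2: walk B2 to B0
  B4←B3: walk B3→B2 to B0
  B5←B2: walk B2 to B0
  B5←B4: walk B4 to B0
  B7←B5: walk · to B5
  B7←B6: walk B6 to B5
  B0: DF=∅
  B1: DF={B4}
  B2: DF={B4,B5}
  B3: DF={B4}
  B4: DF={B5}
  B5: DF=∅
  B6: DF={B7}
  B7: DF=∅

φ for e: defs {B0,B2,B3,B6,B7}
  DF⁺ = {B4,B5,B7}

Answer: ["B4", "B5", "B7"]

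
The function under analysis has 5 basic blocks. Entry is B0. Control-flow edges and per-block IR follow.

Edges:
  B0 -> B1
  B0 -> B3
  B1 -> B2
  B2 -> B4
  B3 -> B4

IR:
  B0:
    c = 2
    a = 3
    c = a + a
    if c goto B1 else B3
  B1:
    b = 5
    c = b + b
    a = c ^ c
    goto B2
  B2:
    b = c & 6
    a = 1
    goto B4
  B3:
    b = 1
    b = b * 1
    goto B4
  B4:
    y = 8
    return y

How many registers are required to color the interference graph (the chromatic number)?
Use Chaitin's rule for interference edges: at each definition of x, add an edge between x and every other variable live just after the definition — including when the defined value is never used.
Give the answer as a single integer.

Answer: 2

Analysis:
def/use:
  B0: {a,c} / ∅
  B1: {a,b,c} / ∅
  B2: {a,b} / {c}
  B3: {b} / ∅
  B4: {y} / ∅

Live sets:
  B0 li=∅ lo=∅
  B1 li=∅ lo={c}
  B2 li={c} lo=∅
  B3 li=∅ lo=∅
  B4 li=∅ lo=∅

Interference:
  a — {c}
  b — ∅
  c — {a}
  y — ∅

Colouring:
  lower bound: {a,c} mutually conflict ⇒ χ ≥ 2
  2-colouring: r0={a,b,y}  r1={c}
  χ = 2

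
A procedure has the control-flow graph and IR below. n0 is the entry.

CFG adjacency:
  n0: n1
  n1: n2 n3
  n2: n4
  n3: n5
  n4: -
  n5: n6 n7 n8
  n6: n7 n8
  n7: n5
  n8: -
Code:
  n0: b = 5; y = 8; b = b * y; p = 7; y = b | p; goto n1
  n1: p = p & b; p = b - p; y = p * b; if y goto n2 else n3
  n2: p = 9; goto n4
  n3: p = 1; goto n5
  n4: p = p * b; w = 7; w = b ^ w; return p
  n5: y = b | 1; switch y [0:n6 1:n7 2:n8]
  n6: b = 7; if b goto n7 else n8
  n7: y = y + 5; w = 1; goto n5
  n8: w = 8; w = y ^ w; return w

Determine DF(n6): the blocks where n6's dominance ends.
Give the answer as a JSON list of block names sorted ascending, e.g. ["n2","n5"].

idom tree: n1←n0 n2←n1 n3←n1 n4←n2 n5←n3 n6←n5 n7←n5 n8←n5
Dom at joins:
  n5: preds {n3,n7}: {n0,n1,n3} ∩ {n0,n1,n3,n5,n7} = {n0,n1,n3}; idom=n3
  n7: preds {n5,n6}: {n0,n1,n3,n5} ∩ {n0,n1,n3,n5,n6} = {n0,n1,n3,n5}; idom=n5
  n8: preds {n5,n6}: {n0,n1,n3,n5} ∩ {n0,n1,n3,n5,n6} = {n0,n1,n3,n5}; idom=n5

DF derivation:
  join n5 pred n3: · stop@n3
  join n5 pred n7: n7→n5 stop@n3
  join n7 pred n5: · stop@n5
  join n7 pred n6: n6 stop@n5
  join n8 pred n5: · stop@n5
  join n8 pred n6: n6 stop@n5
  n0 → ∅
  n1 → ∅
  n2 → ∅
  n3 → ∅
  n4 → ∅
  n5 → {n5}
  n6 → {n7,n8}
  n7 → {n5}
  n8 → ∅

DF(n6) = ["n7", "n8"]

Answer: ["n7", "n8"]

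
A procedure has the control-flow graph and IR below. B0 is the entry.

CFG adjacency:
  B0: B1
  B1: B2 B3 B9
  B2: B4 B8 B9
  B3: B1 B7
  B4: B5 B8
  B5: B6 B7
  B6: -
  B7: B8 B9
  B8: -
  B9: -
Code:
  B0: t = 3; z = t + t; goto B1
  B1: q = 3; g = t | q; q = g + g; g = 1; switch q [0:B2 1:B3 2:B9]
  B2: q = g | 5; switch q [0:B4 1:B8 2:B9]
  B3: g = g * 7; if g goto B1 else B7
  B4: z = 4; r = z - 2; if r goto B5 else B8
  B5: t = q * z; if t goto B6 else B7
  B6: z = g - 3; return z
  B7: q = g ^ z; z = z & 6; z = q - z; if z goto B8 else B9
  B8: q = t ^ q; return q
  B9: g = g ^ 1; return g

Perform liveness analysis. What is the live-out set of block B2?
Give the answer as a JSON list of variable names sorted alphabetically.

Answer: ["g", "q", "t"]

Analysis:
Block summaries:
  B0: {t,z} / ∅
  B1: {g,q} / {t}
  B2: {q} / {g}
  B3: {g} / {g}
  B4: {r,z} / ∅
  B5: {t} / {q,z}
  B6: {z} / {g}
  B7: {q,z} / {g,z}
  B8: {q} / {q,t}
  B9: {g} / {g}

Live sets:
  live B0: ∅→{t,z}
  live B1: {t,z}→{g,t,z}
  live B2: {g,t}→{g,q,t}
  live B3: {g,t,z}→{g,t,z}
  live B4: {g,q,t}→{g,q,t,z}
  live B5: {g,q,z}→{g,t,z}
  live B6: {g}→∅
  live B7: {g,t,z}→{g,q,t}
  live B8: {q,t}→∅
  live B9: {g}→∅

live-out(B2) = ["g", "q", "t"]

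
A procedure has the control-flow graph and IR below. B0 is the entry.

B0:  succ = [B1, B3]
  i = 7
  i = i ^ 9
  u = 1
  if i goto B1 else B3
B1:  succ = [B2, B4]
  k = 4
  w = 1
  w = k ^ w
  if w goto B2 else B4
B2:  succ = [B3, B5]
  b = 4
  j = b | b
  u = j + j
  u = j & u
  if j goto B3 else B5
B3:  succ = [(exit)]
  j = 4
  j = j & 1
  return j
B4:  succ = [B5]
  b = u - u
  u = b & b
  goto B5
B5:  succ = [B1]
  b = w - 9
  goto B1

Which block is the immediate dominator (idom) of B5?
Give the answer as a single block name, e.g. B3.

idom tree: B1←B0 B2←B1 B3←B0 B4←B1 B5←B1
Dom at joins:
  B1: preds {B0,B5}: {B0} ∩ {B0,B1,B5} = {B0}; idom=B0
  B3: preds {B0,B2}: {B0} ∩ {B0,B1,B2} = {B0}; idom=B0
  B5: preds {B2,B4}: {B0,B1,B2} ∩ {B0,B1,B4} = {B0,B1}; idom=B1

idom(B5) = B1

Answer: B1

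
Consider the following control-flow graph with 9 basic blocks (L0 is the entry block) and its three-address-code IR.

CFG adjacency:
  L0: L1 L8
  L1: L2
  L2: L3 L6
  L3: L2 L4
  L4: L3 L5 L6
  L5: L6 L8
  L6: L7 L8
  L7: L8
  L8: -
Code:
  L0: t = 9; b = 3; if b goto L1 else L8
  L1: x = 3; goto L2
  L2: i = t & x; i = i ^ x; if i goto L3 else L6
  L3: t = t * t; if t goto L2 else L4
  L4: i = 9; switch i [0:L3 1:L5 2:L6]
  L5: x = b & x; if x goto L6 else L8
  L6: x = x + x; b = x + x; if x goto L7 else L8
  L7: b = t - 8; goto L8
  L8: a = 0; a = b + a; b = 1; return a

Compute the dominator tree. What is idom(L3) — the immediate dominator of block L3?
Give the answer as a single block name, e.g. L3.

Answer: L2

Analysis:
idom tree: L1←L0 L2←L1 L3←L2 L4←L3 L5←L4 L6←L2 L7←L6 L8←L0
Join-block Dom:
  L2: preds {L1,L3}: {L0,L1} ∩ {L0,L1,L2,L3} = {L0,L1}; idom=L1
  L3: preds {L2,L4}: {L0,L1,L2} ∩ {L0,L1,L2,L3,L4} = {L0,L1,L2}; idom=L2
  L6: preds {L2,L4,L5}: {L0,L1,L2} ∩ {L0,L1,L2,L3,L4} ∩ {L0,L1,L2,L3,L4,L5} = {L0,L1,L2}; idom=L2
  L8: preds {L0,L5,L6,L7}: {L0} ∩ {L0,L1,L2,L3,L4,L5} ∩ {L0,L1,L2,L6} ∩ {L0,L1,L2,L6,L7} = {L0}; idom=L0

idom(L3) = L2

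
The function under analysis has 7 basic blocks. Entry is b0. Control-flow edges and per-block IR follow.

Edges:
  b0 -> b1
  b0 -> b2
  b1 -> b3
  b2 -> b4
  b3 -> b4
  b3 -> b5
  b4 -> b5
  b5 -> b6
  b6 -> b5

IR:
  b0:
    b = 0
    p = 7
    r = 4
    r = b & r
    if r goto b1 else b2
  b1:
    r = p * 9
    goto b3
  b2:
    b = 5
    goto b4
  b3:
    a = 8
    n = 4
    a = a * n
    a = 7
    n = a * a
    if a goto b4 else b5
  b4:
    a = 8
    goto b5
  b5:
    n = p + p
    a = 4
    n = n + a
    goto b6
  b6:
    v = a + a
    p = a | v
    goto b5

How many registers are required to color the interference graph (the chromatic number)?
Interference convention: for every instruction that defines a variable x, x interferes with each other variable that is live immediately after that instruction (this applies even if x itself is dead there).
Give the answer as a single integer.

def/use:
  b0: {b,p,r} / ∅
  b1: {r} / {p}
  b2: {b} / ∅
  b3: {a,n} / ∅
  b4: {a} / ∅
  b5: {a,n} / {p}
  b6: {p,v} / {a}

Liveness:
  b0 li=∅ lo={p}
  b1 li={p} lo={p}
  b2 li={p} lo={p}
  b3 li={p} lo={p}
  b4 li={p} lo={p}
  b5 li={p} lo={a}
  b6 li={a} lo={p}

Conflict graph:
  a: {n,p,v}
  b: {p,r}
  n: {a,p}
  p: {a,b,n,r}
  r: {b,p}
  v: {a}

Registers:
  clique {a,n,p} ⇒ need ≥ 3
  assign a→r1 b→r1 n→r2 p→r0 r→r2 v→r0 — no edge inside a register ⇒ χ ≤ 3
  χ = 3

Answer: 3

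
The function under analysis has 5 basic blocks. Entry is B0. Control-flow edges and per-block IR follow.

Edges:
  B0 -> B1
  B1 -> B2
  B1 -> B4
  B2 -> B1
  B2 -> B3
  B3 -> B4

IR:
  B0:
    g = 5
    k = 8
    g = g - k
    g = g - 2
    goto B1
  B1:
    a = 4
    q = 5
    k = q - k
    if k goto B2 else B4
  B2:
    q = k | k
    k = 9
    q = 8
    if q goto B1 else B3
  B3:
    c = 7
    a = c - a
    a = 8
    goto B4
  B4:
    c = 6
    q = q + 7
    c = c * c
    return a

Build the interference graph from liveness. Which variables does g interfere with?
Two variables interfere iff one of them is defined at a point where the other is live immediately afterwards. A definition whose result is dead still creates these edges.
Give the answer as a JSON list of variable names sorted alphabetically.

Per-block:
  B0 def {g,k} use ∅
  B1 def {a,k,q} use {k}
  B2 def {k,q} use {k}
  B3 def {a,c} use {a}
  B4 def {c,q} use {a,q}

Liveness:
  B0 li=∅ lo={k}
  B1 li={k} lo={a,k,q}
  B2 li={a,k} lo={a,k,q}
  B3 li={a,q} lo={a,q}
  B4 li={a,q} lo=∅

Interfere edges:
  a↔{c,k,q}
  c↔{a,q}
  g↔{k}
  k↔{a,g,q}
  q↔{a,c,k}

N(g) = ["k"]

Answer: ["k"]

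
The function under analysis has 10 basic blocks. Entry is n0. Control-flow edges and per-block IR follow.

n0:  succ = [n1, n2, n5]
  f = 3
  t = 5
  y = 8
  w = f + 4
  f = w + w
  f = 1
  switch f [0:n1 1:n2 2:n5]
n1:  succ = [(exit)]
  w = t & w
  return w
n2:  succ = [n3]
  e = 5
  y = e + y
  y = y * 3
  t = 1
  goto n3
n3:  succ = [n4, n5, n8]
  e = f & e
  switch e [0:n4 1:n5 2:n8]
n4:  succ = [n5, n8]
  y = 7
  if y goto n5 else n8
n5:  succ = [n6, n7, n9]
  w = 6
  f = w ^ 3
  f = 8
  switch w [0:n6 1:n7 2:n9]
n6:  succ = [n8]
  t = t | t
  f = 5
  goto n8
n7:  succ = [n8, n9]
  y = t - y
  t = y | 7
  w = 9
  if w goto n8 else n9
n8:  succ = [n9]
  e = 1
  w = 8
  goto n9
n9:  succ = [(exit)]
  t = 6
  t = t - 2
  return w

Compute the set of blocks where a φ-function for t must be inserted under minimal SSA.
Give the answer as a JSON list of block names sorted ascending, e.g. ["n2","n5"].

Answer: ["n5", "n8", "n9"]

Analysis:
idom tree: n1←n0 n2←n0 n3←n2 n4←n3 n5←n0 n6←n5 n7←n5 n8←n0 n9←n0
Dom∩ at merges:
  n5: preds {n0,n3,n4}: {n0} ∩ {n0,n2,n3} ∩ {n0,n2,n3,n4} = {n0}; idom=n0
  n8: preds {n3,n4,n6,n7}: {n0,n2,n3} ∩ {n0,n2,n3,n4} ∩ {n0,n5,n6} ∩ {n0,n5,n7} = {n0}; idom=n0
  n9: preds {n5,n7,n8}: {n0,n5} ∩ {n0,n5,n7} ∩ {n0,n8} = {n0}; idom=n0

DF walk-up:
  n5←n0: walk · to n0
  n5←n3: walk n3→n2 to n0
  n5←n4: walk n4→n3→n2 to n0
  n8←n3: walk n3→n2 to n0
  n8←n4: walk n4→n3→n2 to n0
  n8←n6: walk n6→n5 to n0
  n8←n7: walk n7→n5 to n0
  n9←n5: walk n5 to n0
  n9←n7: walk n7→n5 to n0
  n9←n8: walk n8 to n0
  DF(n0)=∅
  DF(n1)=∅
  DF(n2)={n5,n8}
  DF(n3)={n5,n8}
  DF(n4)={n5,n8}
  DF(n5)={n8,n9}
  DF(n6)={n8}
  DF(n7)={n8,n9}
  DF(n8)={n9}
  DF(n9)=∅

φ for t: defs {n0,n2,n6,n7,n9}
  DF⁺ = {n5,n8,n9}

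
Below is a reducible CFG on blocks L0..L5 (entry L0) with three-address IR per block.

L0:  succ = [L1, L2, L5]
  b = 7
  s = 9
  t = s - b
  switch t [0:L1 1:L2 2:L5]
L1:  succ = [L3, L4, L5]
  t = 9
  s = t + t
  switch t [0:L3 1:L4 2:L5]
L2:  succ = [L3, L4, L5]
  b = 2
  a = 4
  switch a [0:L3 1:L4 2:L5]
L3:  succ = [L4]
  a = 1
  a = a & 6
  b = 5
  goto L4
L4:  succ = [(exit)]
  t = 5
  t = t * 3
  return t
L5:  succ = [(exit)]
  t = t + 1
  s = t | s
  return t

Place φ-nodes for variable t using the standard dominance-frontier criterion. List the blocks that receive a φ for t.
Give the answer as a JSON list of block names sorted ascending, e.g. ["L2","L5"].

idom tree: L1←L0 L2←L0 L3←L0 L4←L0 L5←L0
Join-block Dom:
  L3: preds {L1,L2}: {L0,L1} ∩ {L0,L2} = {L0}; idom=L0
  L4: preds {L1,L2,L3}: {L0,L1} ∩ {L0,L2} ∩ {L0,L3} = {L0}; idom=L0
  L5: preds {L0,L1,L2}: {L0} ∩ {L0,L1} ∩ {L0,L2} = {L0}; idom=L0

Frontier:
  join L3 pred L1: L1 stop@L0
  join L3 pred L2: L2 stop@L0
  join L4 pred L1: L1 stop@L0
  join L4 pred L2: L2 stop@L0
  join L4 pred L3: L3 stop@L0
  join L5 pred L0: · stop@L0
  join L5 pred L1: L1 stop@L0
  join L5 pred L2: L2 stop@L0
  DF(L0)=∅
  DF(L1)={L3,L4,L5}
  DF(L2)={L3,L4,L5}
  DF(L3)={L4}
  DF(L4)=∅
  DF(L5)=∅

φ for t: defs {L0,L1,L4,L5}
  DF⁺ = {L3,L4,L5}

Answer: ["L3", "L4", "L5"]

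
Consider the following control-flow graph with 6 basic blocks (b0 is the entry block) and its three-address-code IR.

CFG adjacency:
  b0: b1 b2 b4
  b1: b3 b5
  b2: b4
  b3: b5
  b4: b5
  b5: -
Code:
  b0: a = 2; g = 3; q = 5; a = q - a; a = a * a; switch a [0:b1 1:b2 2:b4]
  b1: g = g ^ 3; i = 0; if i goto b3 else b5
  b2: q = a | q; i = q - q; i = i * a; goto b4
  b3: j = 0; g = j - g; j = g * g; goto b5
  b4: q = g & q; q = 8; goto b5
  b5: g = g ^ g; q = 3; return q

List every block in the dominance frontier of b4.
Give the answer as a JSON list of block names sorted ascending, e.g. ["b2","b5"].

idom tree: b1←b0 b2←b0 b3←b1 b4←b0 b5←b0
Dom∩ at merges:
  b4: preds {b0,b2}: {b0} ∩ {b0,b2} = {b0}; idom=b0
  b5: preds {b1,b3,b4}: {b0,b1} ∩ {b0,b1,b3} ∩ {b0,b4} = {b0}; idom=b0

DF derivation:
  join b4 pred b0: · stop@b0
  join b4 pred b2: b2 stop@b0
  join b5 pred b1: b1 stop@b0
  join b5 pred b3: b3→b1 stop@b0
  join b5 pred b4: b4 stop@b0
  b0 → ∅
  b1 → {b5}
  b2 → {b4}
  b3 → {b5}
  b4 → {b5}
  b5 → ∅

DF(b4) = ["b5"]

Answer: ["b5"]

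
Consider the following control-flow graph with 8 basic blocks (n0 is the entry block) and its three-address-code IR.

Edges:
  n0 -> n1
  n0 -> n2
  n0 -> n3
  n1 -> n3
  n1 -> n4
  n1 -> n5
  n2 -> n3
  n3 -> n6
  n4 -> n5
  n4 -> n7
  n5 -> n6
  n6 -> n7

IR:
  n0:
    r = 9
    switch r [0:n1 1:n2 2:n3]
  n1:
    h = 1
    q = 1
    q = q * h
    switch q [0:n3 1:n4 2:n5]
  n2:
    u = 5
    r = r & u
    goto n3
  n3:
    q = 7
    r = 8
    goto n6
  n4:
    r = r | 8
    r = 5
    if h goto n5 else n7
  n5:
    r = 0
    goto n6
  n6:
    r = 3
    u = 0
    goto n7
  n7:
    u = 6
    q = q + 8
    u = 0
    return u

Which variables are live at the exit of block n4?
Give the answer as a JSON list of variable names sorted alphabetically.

Answer: ["q"]

Working:
Per-block:
  n0: def={r} ue=∅
  n1: def={h,q} ue=∅
  n2: def={r,u} ue={r}
  n3: def={q,r} ue=∅
  n4: def={r} ue={h,r}
  n5: def={r} ue=∅
  n6: def={r,u} ue=∅
  n7: def={q,u} ue={q}

Backward fixpoint:
  n0 li=∅ lo={r}
  n1 li={r} lo={h,q,r}
  n2 li={r} lo=∅
  n3 li=∅ lo={q}
  n4 li={h,q,r} lo={q}
  n5 li={q} lo={q}
  n6 li={q} lo={q}
  n7 li={q} lo=∅

live-out(n4) = ["q"]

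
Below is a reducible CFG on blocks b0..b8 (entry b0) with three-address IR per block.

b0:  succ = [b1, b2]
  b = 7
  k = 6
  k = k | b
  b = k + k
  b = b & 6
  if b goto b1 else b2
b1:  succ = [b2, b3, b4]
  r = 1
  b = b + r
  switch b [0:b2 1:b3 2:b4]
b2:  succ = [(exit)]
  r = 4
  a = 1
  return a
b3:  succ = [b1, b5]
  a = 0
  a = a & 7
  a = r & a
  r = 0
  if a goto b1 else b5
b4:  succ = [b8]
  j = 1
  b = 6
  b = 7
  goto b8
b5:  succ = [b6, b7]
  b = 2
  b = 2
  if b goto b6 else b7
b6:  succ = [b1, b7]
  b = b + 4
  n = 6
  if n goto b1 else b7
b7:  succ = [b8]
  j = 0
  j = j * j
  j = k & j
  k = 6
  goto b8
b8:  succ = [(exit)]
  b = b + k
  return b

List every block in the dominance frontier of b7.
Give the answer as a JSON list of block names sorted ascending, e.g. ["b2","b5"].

idom tree: b1←b0 b2←b0 b3←b1 b4←b1 b5←b3 b6←b5 b7←b5 b8←b1
Join-block Dom:
  b1: preds {b0,b3,b6}: {b0} ∩ {b0,b1,b3} ∩ {b0,b1,b3,b5,b6} = {b0}; idom=b0
  b2: preds {b0,b1}: {b0} ∩ {b0,b1} = {b0}; idom=b0
  b7: preds {b5,b6}: {b0,b1,b3,b5} ∩ {b0,b1,b3,b5,b6} = {b0,b1,b3,b5}; idom=b5
  b8: preds {b4,b7}: {b0,b1,b4} ∩ {b0,b1,b3,b5,b7} = {b0,b1}; idom=b1

DF walk-up:
  join b1 pred b0: · stop@b0
  join b1 pred b3: b3→b1 stop@b0
  join b1 pred b6: b6→b5→b3→b1 stop@b0
  join b2 pred b0: · stop@b0
  join b2 pred b1: b1 stop@b0
  join b7 pred b5: · stop@b5
  join b7 pred b6: b6 stop@b5
  join b8 pred b4: b4 stop@b1
  join b8 pred b7: b7→b5→b3 stop@b1
  DF(b0)=∅
  DF(b1)={b1,b2}
  DF(b2)=∅
  DF(b3)={b1,b8}
  DF(b4)={b8}
  DF(b5)={b1,b8}
  DF(b6)={b1,b7}
  DF(b7)={b8}
  DF(b8)=∅

DF(b7) = ["b8"]

Answer: ["b8"]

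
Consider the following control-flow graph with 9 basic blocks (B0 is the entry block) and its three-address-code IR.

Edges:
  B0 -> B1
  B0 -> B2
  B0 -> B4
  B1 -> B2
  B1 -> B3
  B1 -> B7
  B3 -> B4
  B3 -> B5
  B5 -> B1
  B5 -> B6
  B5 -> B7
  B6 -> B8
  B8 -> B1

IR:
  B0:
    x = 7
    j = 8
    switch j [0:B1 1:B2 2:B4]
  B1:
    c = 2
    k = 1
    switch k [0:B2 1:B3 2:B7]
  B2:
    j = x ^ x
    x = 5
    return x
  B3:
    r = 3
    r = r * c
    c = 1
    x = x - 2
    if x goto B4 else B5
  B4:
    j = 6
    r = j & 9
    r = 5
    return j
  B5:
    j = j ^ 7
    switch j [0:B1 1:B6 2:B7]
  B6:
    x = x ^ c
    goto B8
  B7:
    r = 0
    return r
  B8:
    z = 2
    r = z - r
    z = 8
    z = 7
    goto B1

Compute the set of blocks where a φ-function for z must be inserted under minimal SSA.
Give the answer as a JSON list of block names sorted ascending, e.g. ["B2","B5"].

idom tree: B1←B0 B2←B0 B3←B1 B4←B0 B5←B3 B6←B5 B7←B1 B8←B6
Join-block Dom:
  B1: preds {B0,B5,B8}: {B0} ∩ {B0,B1,B3,B5} ∩ {B0,B1,B3,B5,B6,B8} = {B0}; idom=B0
  B2: preds {B0,B1}: {B0} ∩ {B0,B1} = {B0}; idom=B0
  B4: preds {B0,B3}: {B0} ∩ {B0,B1,B3} = {B0}; idom=B0
  B7: preds {B1,B5}: {B0,B1} ∩ {B0,B1,B3,B5} = {B0,B1}; idom=B1

Frontier:
  B1←B0: walk · to B0
  B1←B5: walk B5→B3→B1 to B0
  B1←B8: walk B8→B6→B5→B3→B1 to B0
  B2←B0: walk · to B0
  B2←B1: walk B1 to B0
  B4←B0: walk · to B0
  B4←B3: walk B3→B1 to B0
  B7←B1: walk · to B1
  B7←B5: walk B5→B3 to B1
  B0: DF=∅
  B1: DF={B1,B2,B4}
  B2: DF=∅
  B3: DF={B1,B4,B7}
  B4: DF=∅
  B5: DF={B1,B7}
  B6: DF={B1}
  B7: DF=∅
  B8: DF={B1}

φ for z: defs {B8}
  DF⁺ = {B1,B2,B4}

Answer: ["B1", "B2", "B4"]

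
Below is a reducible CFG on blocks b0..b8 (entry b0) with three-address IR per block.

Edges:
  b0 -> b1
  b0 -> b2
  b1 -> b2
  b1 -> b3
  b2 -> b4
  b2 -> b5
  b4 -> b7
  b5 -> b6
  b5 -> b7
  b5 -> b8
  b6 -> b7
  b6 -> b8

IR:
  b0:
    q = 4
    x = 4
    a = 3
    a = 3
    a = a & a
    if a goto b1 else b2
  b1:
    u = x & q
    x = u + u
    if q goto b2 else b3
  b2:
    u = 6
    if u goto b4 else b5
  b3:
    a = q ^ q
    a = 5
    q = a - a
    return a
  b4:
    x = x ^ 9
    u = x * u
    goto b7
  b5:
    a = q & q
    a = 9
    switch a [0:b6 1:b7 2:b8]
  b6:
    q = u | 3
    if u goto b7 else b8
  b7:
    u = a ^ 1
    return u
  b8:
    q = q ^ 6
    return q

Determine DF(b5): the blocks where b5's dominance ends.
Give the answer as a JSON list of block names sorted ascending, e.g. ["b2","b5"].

idom tree: b1←b0 b2←b0 b3←b1 b4←b2 b5←b2 b6←b5 b7←b2 b8←b5
Join-block Dom:
  b2: preds {b0,b1}: {b0} ∩ {b0,b1} = {b0}; idom=b0
  b7: preds {b4,b5,b6}: {b0,b2,b4} ∩ {b0,b2,b5} ∩ {b0,b2,b5,b6} = {b0,b2}; idom=b2
  b8: preds {b5,b6}: {b0,b2,b5} ∩ {b0,b2,b5,b6} = {b0,b2,b5}; idom=b5

DF derivation:
  b2←b0: walk · to b0
  b2←b1: walk b1 to b0
  b7←b4: walk b4 to b2
  b7←b5: walk b5 to b2
  b7←b6: walk b6→b5 to b2
  b8←b5: walk · to b5
  b8←b6: walk b6 to b5
  b0: DF=∅
  b1: DF={b2}
  b2: DF=∅
  b3: DF=∅
  b4: DF={b7}
  b5: DF={b7}
  b6: DF={b7,b8}
  b7: DF=∅
  b8: DF=∅

DF(b5) = ["b7"]

Answer: ["b7"]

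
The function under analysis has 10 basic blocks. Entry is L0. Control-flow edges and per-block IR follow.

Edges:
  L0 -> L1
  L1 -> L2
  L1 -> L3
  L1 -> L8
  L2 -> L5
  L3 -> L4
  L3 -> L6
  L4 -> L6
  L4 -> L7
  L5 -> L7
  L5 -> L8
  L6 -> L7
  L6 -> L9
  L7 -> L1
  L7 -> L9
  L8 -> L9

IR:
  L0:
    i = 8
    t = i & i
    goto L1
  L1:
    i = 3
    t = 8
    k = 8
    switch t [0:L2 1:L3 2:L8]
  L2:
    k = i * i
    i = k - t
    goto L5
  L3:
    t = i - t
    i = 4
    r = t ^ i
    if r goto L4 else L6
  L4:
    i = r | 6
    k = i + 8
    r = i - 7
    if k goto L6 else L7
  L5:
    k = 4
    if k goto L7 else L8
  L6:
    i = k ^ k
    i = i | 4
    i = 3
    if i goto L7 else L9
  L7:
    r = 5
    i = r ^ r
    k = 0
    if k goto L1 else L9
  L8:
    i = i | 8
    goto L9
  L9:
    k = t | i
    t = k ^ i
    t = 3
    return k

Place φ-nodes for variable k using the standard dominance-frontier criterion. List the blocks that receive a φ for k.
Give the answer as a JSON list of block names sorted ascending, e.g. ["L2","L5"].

Answer: ["L1", "L6", "L7", "L8", "L9"]

Working:
idom tree: L1←L0 L2←L1 L3←L1 L4←L3 L5←L2 L6←L3 L7←L1 L8←L1 L9←L1
Dom∩ at merges:
  L1: preds {L0,L7}: {L0} ∩ {L0,L1,L7} = {L0}; idom=L0
  L6: preds {L3,L4}: {L0,L1,L3} ∩ {L0,L1,L3,L4} = {L0,L1,L3}; idom=L3
  L7: preds {L4,L5,L6}: {L0,L1,L3,L4} ∩ {L0,L1,L2,L5} ∩ {L0,L1,L3,L6} = {L0,L1}; idom=L1
  L8: preds {L1,L5}: {L0,L1} ∩ {L0,L1,L2,L5} = {L0,L1}; idom=L1
  L9: preds {L6,L7,L8}: {L0,L1,L3,L6} ∩ {L0,L1,L7} ∩ {L0,L1,L8} = {L0,L1}; idom=L1

Frontier:
  join L1 pred L0: · stop@L0
  join L1 pred L7: L7→L1 stop@L0
  join L6 pred L3: · stop@L3
  join L6 pred L4: L4 stop@L3
  join L7 pred L4: L4→L3 stop@L1
  join L7 pred L5: L5→L2 stop@L1
  join L7 pred L6: L6→L3 stop@L1
  join L8 pred L1: · stop@L1
  join L8 pred L5: L5→L2 stop@L1
  join L9 pred L6: L6→L3 stop@L1
  join L9 pred L7: L7 stop@L1
  join L9 pred L8: L8 stop@L1
  L0 → ∅
  L1 → {L1}
  L2 → {L7,L8}
  L3 → {L7,L9}
  L4 → {L6,L7}
  L5 → {L7,L8}
  L6 → {L7,L9}
  L7 → {L1,L9}
  L8 → {L9}
  L9 → ∅

φ for k: defs {L1,L2,L4,L5,L7,L9}
  DF⁺ = {L1,L6,L7,L8,L9}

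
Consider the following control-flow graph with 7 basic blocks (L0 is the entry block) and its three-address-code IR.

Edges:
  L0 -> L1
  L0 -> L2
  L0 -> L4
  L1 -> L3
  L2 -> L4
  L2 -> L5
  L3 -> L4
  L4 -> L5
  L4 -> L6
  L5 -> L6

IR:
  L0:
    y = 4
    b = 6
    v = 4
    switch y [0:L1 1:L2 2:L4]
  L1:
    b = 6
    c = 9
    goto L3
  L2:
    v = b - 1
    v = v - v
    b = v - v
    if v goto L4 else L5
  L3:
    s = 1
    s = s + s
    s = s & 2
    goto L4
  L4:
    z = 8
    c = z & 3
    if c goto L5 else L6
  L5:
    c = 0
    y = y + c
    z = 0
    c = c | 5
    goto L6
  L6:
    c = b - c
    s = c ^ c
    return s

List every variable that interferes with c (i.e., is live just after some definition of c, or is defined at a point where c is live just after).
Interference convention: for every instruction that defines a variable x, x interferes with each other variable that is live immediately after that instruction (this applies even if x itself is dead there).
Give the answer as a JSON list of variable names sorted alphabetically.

Per-block:
  L0: def={b,v,y} ue=∅
  L1: def={b,c} ue=∅
  L2: def={b,v} ue={b}
  L3: def={s} ue=∅
  L4: def={c,z} ue=∅
  L5: def={c,y,z} ue={y}
  L6: def={c,s} ue={b,c}

Liveness:
  live L0: ∅→{b,y}
  live L1: {y}→{b,y}
  live L2: {b,y}→{b,y}
  live L3: {b,y}→{b,y}
  live L4: {b,y}→{b,c,y}
  live L5: {b,y}→{b,c}
  live L6: {b,c}→∅

Conflict graph:
  b: {c,s,v,y,z}
  c: {b,y,z}
  s: {b,y}
  v: {b,y}
  y: {b,c,s,v,z}
  z: {b,c,y}

N(c) = ["b", "y", "z"]

Answer: ["b", "y", "z"]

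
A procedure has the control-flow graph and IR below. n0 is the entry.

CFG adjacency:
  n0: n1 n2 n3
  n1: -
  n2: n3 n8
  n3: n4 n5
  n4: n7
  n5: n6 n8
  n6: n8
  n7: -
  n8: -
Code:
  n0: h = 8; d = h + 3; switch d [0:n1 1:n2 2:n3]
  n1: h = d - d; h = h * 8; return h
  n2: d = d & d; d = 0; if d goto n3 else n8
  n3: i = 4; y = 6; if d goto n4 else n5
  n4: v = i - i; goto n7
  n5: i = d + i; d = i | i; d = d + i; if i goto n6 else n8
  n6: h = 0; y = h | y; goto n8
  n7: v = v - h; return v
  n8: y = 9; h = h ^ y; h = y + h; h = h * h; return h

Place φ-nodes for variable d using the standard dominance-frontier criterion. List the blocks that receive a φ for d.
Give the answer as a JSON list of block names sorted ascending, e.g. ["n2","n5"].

idom tree: n1←n0 n2←n0 n3←n0 n4←n3 n5←n3 n6←n5 n7←n4 n8←n0
Dom at joins:
  n3: preds {n0,n2}: {n0} ∩ {n0,n2} = {n0}; idom=n0
  n8: preds {n2,n5,n6}: {n0,n2} ∩ {n0,n3,n5} ∩ {n0,n3,n5,n6} = {n0}; idom=n0

DF walk-up:
  n3←n0: walk · to n0
  n3←n2: walk n2 to n0
  n8←n2: walk n2 to n0
  n8←n5: walk n5→n3 to n0
  n8←n6: walk n6→n5→n3 to n0
  DF(n0)=∅
  DF(n1)=∅
  DF(n2)={n3,n8}
  DF(n3)={n8}
  DF(n4)=∅
  DF(n5)={n8}
  DF(n6)={n8}
  DF(n7)=∅
  DF(n8)=∅

φ for d: defs {n0,n2,n5}
  DF⁺ = {n3,n8}

Answer: ["n3", "n8"]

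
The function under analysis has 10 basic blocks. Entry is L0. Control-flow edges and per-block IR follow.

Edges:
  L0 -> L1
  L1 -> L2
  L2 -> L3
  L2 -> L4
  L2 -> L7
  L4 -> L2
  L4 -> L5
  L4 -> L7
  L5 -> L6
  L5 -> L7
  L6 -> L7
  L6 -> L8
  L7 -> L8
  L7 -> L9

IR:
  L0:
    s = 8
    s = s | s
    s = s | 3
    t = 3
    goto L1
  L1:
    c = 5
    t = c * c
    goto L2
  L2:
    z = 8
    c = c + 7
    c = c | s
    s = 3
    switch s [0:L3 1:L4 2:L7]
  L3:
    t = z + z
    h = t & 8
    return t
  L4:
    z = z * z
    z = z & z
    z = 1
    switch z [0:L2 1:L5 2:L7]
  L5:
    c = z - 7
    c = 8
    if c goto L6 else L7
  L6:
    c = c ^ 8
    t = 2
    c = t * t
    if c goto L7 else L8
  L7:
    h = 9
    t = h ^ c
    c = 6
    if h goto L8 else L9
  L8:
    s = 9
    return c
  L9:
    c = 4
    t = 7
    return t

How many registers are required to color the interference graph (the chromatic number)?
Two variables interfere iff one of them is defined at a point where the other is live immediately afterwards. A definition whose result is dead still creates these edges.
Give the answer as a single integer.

Answer: 3

Working:
Per-block:
  L0: {s,t} / ∅
  L1: {c,t} / ∅
  L2: {c,s,z} / {c,s}
  L3: {h,t} / {z}
  L4: {z} / {z}
  L5: {c} / {z}
  L6: {c,t} / {c}
  L7: {c,h,t} / {c}
  L8: {s} / {c}
  L9: {c,t} / ∅

Liveness:
  live L0: ∅→{s}
  live L1: {s}→{c,s}
  live L2: {c,s}→{c,s,z}
  live L3: {z}→∅
  live L4: {c,s,z}→{c,s,z}
  live L5: {z}→{c}
  live L6: {c}→{c}
  live L7: {c}→{c}
  live L8: {c}→∅
  live L9: ∅→∅

Interfere edges:
  c↔{h,s,t,z}
  h↔{c,t}
  s↔{c,t,z}
  t↔{c,h,s}
  z↔{c,s}

Colouring:
  lower bound: {c,h,t} mutually conflict ⇒ χ ≥ 3
  assign c→c0 h→c1 s→c1 t→c2 z→c2 — no edge inside a register ⇒ χ ≤ 3
  χ = 3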